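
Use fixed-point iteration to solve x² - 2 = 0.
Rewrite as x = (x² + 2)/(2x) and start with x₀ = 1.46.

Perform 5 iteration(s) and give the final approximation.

Equation: x² - 2 = 0
Fixed-point form: x = (x² + 2)/(2x)
x₀ = 1.46

x_1 = g(1.460000) = 1.414932
x_2 = g(1.414932) = 1.414214
x_3 = g(1.414214) = 1.414214
x_4 = g(1.414214) = 1.414214
x_5 = g(1.414214) = 1.414214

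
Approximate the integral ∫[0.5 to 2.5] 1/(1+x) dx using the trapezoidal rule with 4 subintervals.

f(x) = 1/(1+x)
a = 0.5, b = 2.5, n = 4
h = (b - a)/n = 0.500000

Trapezoidal rule: (h/2)[f(x₀) + 2f(x₁) + 2f(x₂) + ... + f(xₙ)]

x_0 = 0.5000, f(x_0) = 0.666667, coefficient = 1
x_1 = 1.0000, f(x_1) = 0.500000, coefficient = 2
x_2 = 1.5000, f(x_2) = 0.400000, coefficient = 2
x_3 = 2.0000, f(x_3) = 0.333333, coefficient = 2
x_4 = 2.5000, f(x_4) = 0.285714, coefficient = 1

I ≈ (0.500000/2) × 3.419048 = 0.854762
Exact value: 0.847298
Error: 0.007464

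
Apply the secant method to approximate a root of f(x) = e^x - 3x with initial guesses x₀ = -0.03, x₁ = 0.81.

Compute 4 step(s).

f(x) = e^x - 3x
x₀ = -0.03, x₁ = 0.81

Secant formula: x_{n+1} = x_n - f(x_n)(x_n - x_{n-1})/(f(x_n) - f(x_{n-1}))

Iteration 1:
  f(-0.030000) = 1.060446
  f(0.810000) = -0.182092
  x_2 = 0.810000 - (-0.182092)×(0.810000 - (-0.030000))/(-0.182092 - 1.060446)
       = 0.686899
Iteration 2:
  f(0.810000) = -0.182092
  f(0.686899) = -0.073155
  x_3 = 0.686899 - (-0.073155)×(0.686899 - 0.810000)/(-0.073155 - (-0.182092))
       = 0.604233
Iteration 3:
  f(0.686899) = -0.073155
  f(0.604233) = 0.017149
  x_4 = 0.604233 - 0.017149×(0.604233 - 0.686899)/(0.017149 - (-0.073155))
       = 0.619932
Iteration 4:
  f(0.604233) = 0.017149
  f(0.619932) = -0.000994
  x_5 = 0.619932 - (-0.000994)×(0.619932 - 0.604233)/(-0.000994 - 0.017149)
       = 0.619072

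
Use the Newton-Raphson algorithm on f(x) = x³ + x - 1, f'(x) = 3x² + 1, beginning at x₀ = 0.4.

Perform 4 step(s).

f(x) = x³ + x - 1
f'(x) = 3x² + 1
x₀ = 0.4

Newton-Raphson formula: x_{n+1} = x_n - f(x_n)/f'(x_n)

Iteration 1:
  f(0.400000) = -0.536000
  f'(0.400000) = 1.480000
  x_1 = 0.400000 - (-0.536000)/1.480000 = 0.762162
Iteration 2:
  f(0.762162) = 0.204895
  f'(0.762162) = 2.742673
  x_2 = 0.762162 - 0.204895/2.742673 = 0.687456
Iteration 3:
  f(0.687456) = 0.012344
  f'(0.687456) = 2.417786
  x_3 = 0.687456 - 0.012344/2.417786 = 0.682350
Iteration 4:
  f(0.682350) = 0.000054
  f'(0.682350) = 2.396805
  x_4 = 0.682350 - 0.000054/2.396805 = 0.682328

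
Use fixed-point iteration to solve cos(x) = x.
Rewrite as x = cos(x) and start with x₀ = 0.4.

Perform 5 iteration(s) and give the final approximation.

Equation: cos(x) = x
Fixed-point form: x = cos(x)
x₀ = 0.4

x_1 = g(0.400000) = 0.921061
x_2 = g(0.921061) = 0.604976
x_3 = g(0.604976) = 0.822516
x_4 = g(0.822516) = 0.680380
x_5 = g(0.680380) = 0.777334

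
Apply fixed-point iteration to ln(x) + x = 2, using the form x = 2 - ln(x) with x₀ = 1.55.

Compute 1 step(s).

Equation: ln(x) + x = 2
Fixed-point form: x = 2 - ln(x)
x₀ = 1.55

x_1 = g(1.550000) = 1.561745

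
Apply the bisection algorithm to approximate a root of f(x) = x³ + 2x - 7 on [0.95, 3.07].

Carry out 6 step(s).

f(x) = x³ + 2x - 7
Initial interval: [0.95, 3.07]

Iteration 1:
  c_1 = (0.950000 + 3.070000)/2 = 2.010000
  f(c_1) = f(2.010000) = 5.140601
  f(a) × f(c) < 0, new interval: [0.950000, 2.010000]
Iteration 2:
  c_2 = (0.950000 + 2.010000)/2 = 1.480000
  f(c_2) = f(1.480000) = -0.798208
  f(a) × f(c) ≥ 0, new interval: [1.480000, 2.010000]
Iteration 3:
  c_3 = (1.480000 + 2.010000)/2 = 1.745000
  f(c_3) = f(1.745000) = 1.803569
  f(a) × f(c) < 0, new interval: [1.480000, 1.745000]
Iteration 4:
  c_4 = (1.480000 + 1.745000)/2 = 1.612500
  f(c_4) = f(1.612500) = 0.417752
  f(a) × f(c) < 0, new interval: [1.480000, 1.612500]
Iteration 5:
  c_5 = (1.480000 + 1.612500)/2 = 1.546250
  f(c_5) = f(1.546250) = -0.210588
  f(a) × f(c) ≥ 0, new interval: [1.546250, 1.612500]
Iteration 6:
  c_6 = (1.546250 + 1.612500)/2 = 1.579375
  f(c_6) = f(1.579375) = 0.098383
  f(a) × f(c) < 0, new interval: [1.546250, 1.579375]

After 6 iteration(s), the approximation is c_6 = 1.579375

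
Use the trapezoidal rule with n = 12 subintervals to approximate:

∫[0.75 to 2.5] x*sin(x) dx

f(x) = x*sin(x)
a = 0.75, b = 2.5, n = 12
h = (b - a)/n = 0.145833

Trapezoidal rule: (h/2)[f(x₀) + 2f(x₁) + 2f(x₂) + ... + f(xₙ)]

x_0 = 0.7500, f(x_0) = 0.511229, coefficient = 1
x_1 = 0.8958, f(x_1) = 0.699404, coefficient = 2
x_2 = 1.0417, f(x_2) = 0.899215, coefficient = 2
x_3 = 1.1875, f(x_3) = 1.101331, coefficient = 2
x_4 = 1.3333, f(x_4) = 1.295917, coefficient = 2
x_5 = 1.4792, f(x_5) = 1.472961, coefficient = 2
x_6 = 1.6250, f(x_6) = 1.622613, coefficient = 2
x_7 = 1.7708, f(x_7) = 1.735522, coefficient = 2
x_8 = 1.9167, f(x_8) = 1.803163, coefficient = 2
x_9 = 2.0625, f(x_9) = 1.818155, coefficient = 2
x_10 = 2.2083, f(x_10) = 1.774538, coefficient = 2
x_11 = 2.3542, f(x_11) = 1.668019, coefficient = 2
x_12 = 2.5000, f(x_12) = 1.496180, coefficient = 1

I ≈ (0.145833/2) × 33.789089 = 2.463788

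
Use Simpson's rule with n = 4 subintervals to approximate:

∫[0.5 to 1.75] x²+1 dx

f(x) = x²+1
a = 0.5, b = 1.75, n = 4
h = (b - a)/n = 0.312500

Simpson's rule: (h/3)[f(x₀) + 4f(x₁) + 2f(x₂) + ... + f(xₙ)]

x_0 = 0.5000, f(x_0) = 1.250000, coefficient = 1
x_1 = 0.8125, f(x_1) = 1.660156, coefficient = 4
x_2 = 1.1250, f(x_2) = 2.265625, coefficient = 2
x_3 = 1.4375, f(x_3) = 3.066406, coefficient = 4
x_4 = 1.7500, f(x_4) = 4.062500, coefficient = 1

I ≈ (0.312500/3) × 28.750000 = 2.994792
Exact value: 2.994792
Error: 0.000000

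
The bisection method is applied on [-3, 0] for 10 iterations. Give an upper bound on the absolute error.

Bisection error bound: |error| ≤ (b-a)/2^n
|error| ≤ (0 - (-3))/2^10 = 3/2^10
|error| ≤ 0.0029296875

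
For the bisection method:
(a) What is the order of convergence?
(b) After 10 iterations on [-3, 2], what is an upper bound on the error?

(a) Bisection has linear (order 1) convergence; the error is halved each step.

(b) Error bound = (b-a)/2^n = (2 - (-3))/2^{10}
    = 5/2^{10}

(a) 1 (linear); (b) error ≤ 4.88e-03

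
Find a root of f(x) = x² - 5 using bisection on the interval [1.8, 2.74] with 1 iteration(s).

f(x) = x² - 5
Initial interval: [1.8, 2.74]

Iteration 1:
  c_1 = (1.800000 + 2.740000)/2 = 2.270000
  f(c_1) = f(2.270000) = 0.152900
  f(a) × f(c) < 0, new interval: [1.800000, 2.270000]

After 1 iteration(s), the approximation is c_1 = 2.270000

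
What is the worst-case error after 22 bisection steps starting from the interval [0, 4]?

Bisection error bound: |error| ≤ (b-a)/2^n
|error| ≤ (4 - 0)/2^22 = 4/2^22
|error| ≤ 0.0000009537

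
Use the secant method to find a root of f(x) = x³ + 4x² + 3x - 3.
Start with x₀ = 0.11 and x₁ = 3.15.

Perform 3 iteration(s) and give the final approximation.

f(x) = x³ + 4x² + 3x - 3
x₀ = 0.11, x₁ = 3.15

Secant formula: x_{n+1} = x_n - f(x_n)(x_n - x_{n-1})/(f(x_n) - f(x_{n-1}))

Iteration 1:
  f(0.110000) = -2.620269
  f(3.150000) = 77.395875
  x_2 = 3.150000 - 77.395875×(3.150000 - 0.110000)/(77.395875 - (-2.620269))
       = 0.209550
Iteration 2:
  f(3.150000) = 77.395875
  f(0.209550) = -2.186503
  x_3 = 0.209550 - (-2.186503)×(0.209550 - 3.150000)/(-2.186503 - 77.395875)
       = 0.290338
Iteration 3:
  f(0.209550) = -2.186503
  f(0.290338) = -1.767326
  x_4 = 0.290338 - (-1.767326)×(0.290338 - 0.209550)/(-1.767326 - (-2.186503))
       = 0.630955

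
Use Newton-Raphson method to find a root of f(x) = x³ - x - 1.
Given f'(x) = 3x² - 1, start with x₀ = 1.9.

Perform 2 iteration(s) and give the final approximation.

f(x) = x³ - x - 1
f'(x) = 3x² - 1
x₀ = 1.9

Newton-Raphson formula: x_{n+1} = x_n - f(x_n)/f'(x_n)

Iteration 1:
  f(1.900000) = 3.959000
  f'(1.900000) = 9.830000
  x_1 = 1.900000 - 3.959000/9.830000 = 1.497253
Iteration 2:
  f(1.497253) = 0.859240
  f'(1.497253) = 5.725302
  x_2 = 1.497253 - 0.859240/5.725302 = 1.347176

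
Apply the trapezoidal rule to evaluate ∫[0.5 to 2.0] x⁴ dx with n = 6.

f(x) = x⁴
a = 0.5, b = 2.0, n = 6
h = (b - a)/n = 0.250000

Trapezoidal rule: (h/2)[f(x₀) + 2f(x₁) + 2f(x₂) + ... + f(xₙ)]

x_0 = 0.5000, f(x_0) = 0.062500, coefficient = 1
x_1 = 0.7500, f(x_1) = 0.316406, coefficient = 2
x_2 = 1.0000, f(x_2) = 1.000000, coefficient = 2
x_3 = 1.2500, f(x_3) = 2.441406, coefficient = 2
x_4 = 1.5000, f(x_4) = 5.062500, coefficient = 2
x_5 = 1.7500, f(x_5) = 9.378906, coefficient = 2
x_6 = 2.0000, f(x_6) = 16.000000, coefficient = 1

I ≈ (0.250000/2) × 52.460938 = 6.557617
Exact value: 6.393750
Error: 0.163867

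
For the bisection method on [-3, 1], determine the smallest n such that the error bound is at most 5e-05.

We need (b-a)/2^n ≤ 5e-05
(1 - (-3))/2^n ≤ 5e-05
4/2^n ≤ 5e-05
2^n ≥ 80000
n ≥ log₂(80000) = 16.29
n ≥ 17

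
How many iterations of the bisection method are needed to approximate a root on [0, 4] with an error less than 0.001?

We need (b-a)/2^n ≤ 0.001
(4 - 0)/2^n ≤ 0.001
4/2^n ≤ 0.001
2^n ≥ 4000
n ≥ log₂(4000) = 11.97
n ≥ 12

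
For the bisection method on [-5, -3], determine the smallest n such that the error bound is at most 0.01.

We need (b-a)/2^n ≤ 0.01
(-3 - (-5))/2^n ≤ 0.01
2/2^n ≤ 0.01
2^n ≥ 200
n ≥ log₂(200) = 7.64
n ≥ 8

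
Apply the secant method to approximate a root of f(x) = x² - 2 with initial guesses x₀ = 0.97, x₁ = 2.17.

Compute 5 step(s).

f(x) = x² - 2
x₀ = 0.97, x₁ = 2.17

Secant formula: x_{n+1} = x_n - f(x_n)(x_n - x_{n-1})/(f(x_n) - f(x_{n-1}))

Iteration 1:
  f(0.970000) = -1.059100
  f(2.170000) = 2.708900
  x_2 = 2.170000 - 2.708900×(2.170000 - 0.970000)/(2.708900 - (-1.059100))
       = 1.307293
Iteration 2:
  f(2.170000) = 2.708900
  f(1.307293) = -0.290985
  x_3 = 1.307293 - (-0.290985)×(1.307293 - 2.170000)/(-0.290985 - 2.708900)
       = 1.390974
Iteration 3:
  f(1.307293) = -0.290985
  f(1.390974) = -0.065190
  x_4 = 1.390974 - (-0.065190)×(1.390974 - 1.307293)/(-0.065190 - (-0.290985))
       = 1.415134
Iteration 4:
  f(1.390974) = -0.065190
  f(1.415134) = 0.002605
  x_5 = 1.415134 - 0.002605×(1.415134 - 1.390974)/(0.002605 - (-0.065190))
       = 1.414206
Iteration 5:
  f(1.415134) = 0.002605
  f(1.414206) = -0.000022
  x_6 = 1.414206 - (-0.000022)×(1.414206 - 1.415134)/(-0.000022 - 0.002605)
       = 1.414214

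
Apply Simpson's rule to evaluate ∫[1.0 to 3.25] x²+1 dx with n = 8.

f(x) = x²+1
a = 1.0, b = 3.25, n = 8
h = (b - a)/n = 0.281250

Simpson's rule: (h/3)[f(x₀) + 4f(x₁) + 2f(x₂) + ... + f(xₙ)]

x_0 = 1.0000, f(x_0) = 2.000000, coefficient = 1
x_1 = 1.2812, f(x_1) = 2.641602, coefficient = 4
x_2 = 1.5625, f(x_2) = 3.441406, coefficient = 2
x_3 = 1.8438, f(x_3) = 4.399414, coefficient = 4
x_4 = 2.1250, f(x_4) = 5.515625, coefficient = 2
x_5 = 2.4062, f(x_5) = 6.790039, coefficient = 4
x_6 = 2.6875, f(x_6) = 8.222656, coefficient = 2
x_7 = 2.9688, f(x_7) = 9.813477, coefficient = 4
x_8 = 3.2500, f(x_8) = 11.562500, coefficient = 1

I ≈ (0.281250/3) × 142.500000 = 13.359375
Exact value: 13.359375
Error: 0.000000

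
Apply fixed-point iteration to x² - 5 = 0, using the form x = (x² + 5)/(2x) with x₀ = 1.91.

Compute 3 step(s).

Equation: x² - 5 = 0
Fixed-point form: x = (x² + 5)/(2x)
x₀ = 1.91

x_1 = g(1.910000) = 2.263901
x_2 = g(2.263901) = 2.236239
x_3 = g(2.236239) = 2.236068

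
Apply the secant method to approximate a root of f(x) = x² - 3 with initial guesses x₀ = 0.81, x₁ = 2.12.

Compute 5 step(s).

f(x) = x² - 3
x₀ = 0.81, x₁ = 2.12

Secant formula: x_{n+1} = x_n - f(x_n)(x_n - x_{n-1})/(f(x_n) - f(x_{n-1}))

Iteration 1:
  f(0.810000) = -2.343900
  f(2.120000) = 1.494400
  x_2 = 2.120000 - 1.494400×(2.120000 - 0.810000)/(1.494400 - (-2.343900))
       = 1.609966
Iteration 2:
  f(2.120000) = 1.494400
  f(1.609966) = -0.408010
  x_3 = 1.609966 - (-0.408010)×(1.609966 - 2.120000)/(-0.408010 - 1.494400)
       = 1.719353
Iteration 3:
  f(1.609966) = -0.408010
  f(1.719353) = -0.043826
  x_4 = 1.719353 - (-0.043826)×(1.719353 - 1.609966)/(-0.043826 - (-0.408010))
       = 1.732516
Iteration 4:
  f(1.719353) = -0.043826
  f(1.732516) = 0.001613
  x_5 = 1.732516 - 0.001613×(1.732516 - 1.719353)/(0.001613 - (-0.043826))
       = 1.732049
Iteration 5:
  f(1.732516) = 0.001613
  f(1.732049) = -0.000006
  x_6 = 1.732049 - (-0.000006)×(1.732049 - 1.732516)/(-0.000006 - 0.001613)
       = 1.732051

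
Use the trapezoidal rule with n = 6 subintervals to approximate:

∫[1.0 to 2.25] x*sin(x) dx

f(x) = x*sin(x)
a = 1.0, b = 2.25, n = 6
h = (b - a)/n = 0.208333

Trapezoidal rule: (h/2)[f(x₀) + 2f(x₁) + 2f(x₂) + ... + f(xₙ)]

x_0 = 1.0000, f(x_0) = 0.841471, coefficient = 1
x_1 = 1.2083, f(x_1) = 1.129823, coefficient = 2
x_2 = 1.4167, f(x_2) = 1.399873, coefficient = 2
x_3 = 1.6250, f(x_3) = 1.622613, coefficient = 2
x_4 = 1.8333, f(x_4) = 1.770514, coefficient = 2
x_5 = 2.0417, f(x_5) = 1.819480, coefficient = 2
x_6 = 2.2500, f(x_6) = 1.750665, coefficient = 1

I ≈ (0.208333/2) × 18.076742 = 1.882994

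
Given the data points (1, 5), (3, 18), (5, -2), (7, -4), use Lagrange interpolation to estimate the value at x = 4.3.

Lagrange interpolation formula:
P(x) = Σ yᵢ × Lᵢ(x)
where Lᵢ(x) = Π_{j≠i} (x - xⱼ)/(xᵢ - xⱼ)

L_0(4.3) = (4.3 - 3)/(1 - 3) × (4.3 - 5)/(1 - 5) × (4.3 - 7)/(1 - 7) = -0.051188
L_1(4.3) = (4.3 - 1)/(3 - 1) × (4.3 - 5)/(3 - 5) × (4.3 - 7)/(3 - 7) = 0.389813
L_2(4.3) = (4.3 - 1)/(5 - 1) × (4.3 - 3)/(5 - 3) × (4.3 - 7)/(5 - 7) = 0.723937
L_3(4.3) = (4.3 - 1)/(7 - 1) × (4.3 - 3)/(7 - 3) × (4.3 - 5)/(7 - 5) = -0.062563

P(4.3) = 5×L_0(4.3) + 18×L_1(4.3) + (-2)×L_2(4.3) + (-4)×L_3(4.3)
P(4.3) = 5.563063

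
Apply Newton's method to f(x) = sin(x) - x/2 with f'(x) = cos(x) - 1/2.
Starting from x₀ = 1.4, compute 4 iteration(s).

f(x) = sin(x) - x/2
f'(x) = cos(x) - 1/2
x₀ = 1.4

Newton-Raphson formula: x_{n+1} = x_n - f(x_n)/f'(x_n)

Iteration 1:
  f(1.400000) = 0.285450
  f'(1.400000) = -0.330033
  x_1 = 1.400000 - 0.285450/(-0.330033) = 2.264913
Iteration 2:
  f(2.264913) = -0.363838
  f'(2.264913) = -1.139707
  x_2 = 2.264913 - (-0.363838)/(-1.139707) = 1.945675
Iteration 3:
  f(1.945675) = -0.042286
  f'(1.945675) = -0.866160
  x_3 = 1.945675 - (-0.042286)/(-0.866160) = 1.896856
Iteration 4:
  f(1.896856) = -0.001116
  f'(1.896856) = -0.820312
  x_4 = 1.896856 - (-0.001116)/(-0.820312) = 1.895495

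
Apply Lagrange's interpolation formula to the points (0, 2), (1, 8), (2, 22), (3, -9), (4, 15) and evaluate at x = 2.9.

Lagrange interpolation formula:
P(x) = Σ yᵢ × Lᵢ(x)
where Lᵢ(x) = Π_{j≠i} (x - xⱼ)/(xᵢ - xⱼ)

L_0(2.9) = (2.9 - 1)/(0 - 1) × (2.9 - 2)/(0 - 2) × (2.9 - 3)/(0 - 3) × (2.9 - 4)/(0 - 4) = 0.007838
L_1(2.9) = (2.9 - 0)/(1 - 0) × (2.9 - 2)/(1 - 2) × (2.9 - 3)/(1 - 3) × (2.9 - 4)/(1 - 4) = -0.047850
L_2(2.9) = (2.9 - 0)/(2 - 0) × (2.9 - 1)/(2 - 1) × (2.9 - 3)/(2 - 3) × (2.9 - 4)/(2 - 4) = 0.151525
L_3(2.9) = (2.9 - 0)/(3 - 0) × (2.9 - 1)/(3 - 1) × (2.9 - 2)/(3 - 2) × (2.9 - 4)/(3 - 4) = 0.909150
L_4(2.9) = (2.9 - 0)/(4 - 0) × (2.9 - 1)/(4 - 1) × (2.9 - 2)/(4 - 2) × (2.9 - 3)/(4 - 3) = -0.020663

P(2.9) = 2×L_0(2.9) + 8×L_1(2.9) + 22×L_2(2.9) + (-9)×L_3(2.9) + 15×L_4(2.9)
P(2.9) = -5.525862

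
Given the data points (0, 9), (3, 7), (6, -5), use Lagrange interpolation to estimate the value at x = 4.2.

Lagrange interpolation formula:
P(x) = Σ yᵢ × Lᵢ(x)
where Lᵢ(x) = Π_{j≠i} (x - xⱼ)/(xᵢ - xⱼ)

L_0(4.2) = (4.2 - 3)/(0 - 3) × (4.2 - 6)/(0 - 6) = -0.120000
L_1(4.2) = (4.2 - 0)/(3 - 0) × (4.2 - 6)/(3 - 6) = 0.840000
L_2(4.2) = (4.2 - 0)/(6 - 0) × (4.2 - 3)/(6 - 3) = 0.280000

P(4.2) = 9×L_0(4.2) + 7×L_1(4.2) + (-5)×L_2(4.2)
P(4.2) = 3.400000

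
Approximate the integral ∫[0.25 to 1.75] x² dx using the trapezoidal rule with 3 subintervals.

f(x) = x²
a = 0.25, b = 1.75, n = 3
h = (b - a)/n = 0.500000

Trapezoidal rule: (h/2)[f(x₀) + 2f(x₁) + 2f(x₂) + ... + f(xₙ)]

x_0 = 0.2500, f(x_0) = 0.062500, coefficient = 1
x_1 = 0.7500, f(x_1) = 0.562500, coefficient = 2
x_2 = 1.2500, f(x_2) = 1.562500, coefficient = 2
x_3 = 1.7500, f(x_3) = 3.062500, coefficient = 1

I ≈ (0.500000/2) × 7.375000 = 1.843750
Exact value: 1.781250
Error: 0.062500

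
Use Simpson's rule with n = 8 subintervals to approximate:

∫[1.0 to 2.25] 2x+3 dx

f(x) = 2x+3
a = 1.0, b = 2.25, n = 8
h = (b - a)/n = 0.156250

Simpson's rule: (h/3)[f(x₀) + 4f(x₁) + 2f(x₂) + ... + f(xₙ)]

x_0 = 1.0000, f(x_0) = 5.000000, coefficient = 1
x_1 = 1.1562, f(x_1) = 5.312500, coefficient = 4
x_2 = 1.3125, f(x_2) = 5.625000, coefficient = 2
x_3 = 1.4688, f(x_3) = 5.937500, coefficient = 4
x_4 = 1.6250, f(x_4) = 6.250000, coefficient = 2
x_5 = 1.7812, f(x_5) = 6.562500, coefficient = 4
x_6 = 1.9375, f(x_6) = 6.875000, coefficient = 2
x_7 = 2.0938, f(x_7) = 7.187500, coefficient = 4
x_8 = 2.2500, f(x_8) = 7.500000, coefficient = 1

I ≈ (0.156250/3) × 150.000000 = 7.812500
Exact value: 7.812500
Error: 0.000000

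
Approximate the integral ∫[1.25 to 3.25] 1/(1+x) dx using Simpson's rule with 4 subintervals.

f(x) = 1/(1+x)
a = 1.25, b = 3.25, n = 4
h = (b - a)/n = 0.500000

Simpson's rule: (h/3)[f(x₀) + 4f(x₁) + 2f(x₂) + ... + f(xₙ)]

x_0 = 1.2500, f(x_0) = 0.444444, coefficient = 1
x_1 = 1.7500, f(x_1) = 0.363636, coefficient = 4
x_2 = 2.2500, f(x_2) = 0.307692, coefficient = 2
x_3 = 2.7500, f(x_3) = 0.266667, coefficient = 4
x_4 = 3.2500, f(x_4) = 0.235294, coefficient = 1

I ≈ (0.500000/3) × 3.816335 = 0.636056
Exact value: 0.635989
Error: 0.000067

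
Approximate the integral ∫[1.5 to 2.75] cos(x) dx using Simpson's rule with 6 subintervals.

f(x) = cos(x)
a = 1.5, b = 2.75, n = 6
h = (b - a)/n = 0.208333

Simpson's rule: (h/3)[f(x₀) + 4f(x₁) + 2f(x₂) + ... + f(xₙ)]

x_0 = 1.5000, f(x_0) = 0.070737, coefficient = 1
x_1 = 1.7083, f(x_1) = -0.137104, coefficient = 4
x_2 = 1.9167, f(x_2) = -0.339016, coefficient = 2
x_3 = 2.1250, f(x_3) = -0.526266, coefficient = 4
x_4 = 2.3333, f(x_4) = -0.690758, coefficient = 2
x_5 = 2.5417, f(x_5) = -0.825377, coefficient = 4
x_6 = 2.7500, f(x_6) = -0.924302, coefficient = 1

I ≈ (0.208333/3) × -8.868103 = -0.615840
Exact value: -0.615834
Error: 0.000006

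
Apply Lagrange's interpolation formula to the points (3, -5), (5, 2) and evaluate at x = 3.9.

Lagrange interpolation formula:
P(x) = Σ yᵢ × Lᵢ(x)
where Lᵢ(x) = Π_{j≠i} (x - xⱼ)/(xᵢ - xⱼ)

L_0(3.9) = (3.9 - 5)/(3 - 5) = 0.550000
L_1(3.9) = (3.9 - 3)/(5 - 3) = 0.450000

P(3.9) = (-5)×L_0(3.9) + 2×L_1(3.9)
P(3.9) = -1.850000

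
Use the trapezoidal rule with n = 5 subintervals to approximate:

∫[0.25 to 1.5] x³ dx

f(x) = x³
a = 0.25, b = 1.5, n = 5
h = (b - a)/n = 0.250000

Trapezoidal rule: (h/2)[f(x₀) + 2f(x₁) + 2f(x₂) + ... + f(xₙ)]

x_0 = 0.2500, f(x_0) = 0.015625, coefficient = 1
x_1 = 0.5000, f(x_1) = 0.125000, coefficient = 2
x_2 = 0.7500, f(x_2) = 0.421875, coefficient = 2
x_3 = 1.0000, f(x_3) = 1.000000, coefficient = 2
x_4 = 1.2500, f(x_4) = 1.953125, coefficient = 2
x_5 = 1.5000, f(x_5) = 3.375000, coefficient = 1

I ≈ (0.250000/2) × 10.390625 = 1.298828
Exact value: 1.264648
Error: 0.034180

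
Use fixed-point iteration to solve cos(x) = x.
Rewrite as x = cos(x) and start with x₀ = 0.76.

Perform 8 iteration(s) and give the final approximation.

Equation: cos(x) = x
Fixed-point form: x = cos(x)
x₀ = 0.76

x_1 = g(0.760000) = 0.724836
x_2 = g(0.724836) = 0.748608
x_3 = g(0.748608) = 0.732637
x_4 = g(0.732637) = 0.743413
x_5 = g(0.743413) = 0.736163
x_6 = g(0.736163) = 0.741051
x_7 = g(0.741051) = 0.737760
x_8 = g(0.737760) = 0.739977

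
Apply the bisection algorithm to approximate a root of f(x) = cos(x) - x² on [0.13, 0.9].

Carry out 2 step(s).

f(x) = cos(x) - x²
Initial interval: [0.13, 0.9]

Iteration 1:
  c_1 = (0.130000 + 0.900000)/2 = 0.515000
  f(c_1) = f(0.515000) = 0.605068
  f(a) × f(c) ≥ 0, new interval: [0.515000, 0.900000]
Iteration 2:
  c_2 = (0.515000 + 0.900000)/2 = 0.707500
  f(c_2) = f(0.707500) = 0.259433
  f(a) × f(c) ≥ 0, new interval: [0.707500, 0.900000]

After 2 iteration(s), the approximation is c_2 = 0.707500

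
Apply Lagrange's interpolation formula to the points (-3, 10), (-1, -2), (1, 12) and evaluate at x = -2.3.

Lagrange interpolation formula:
P(x) = Σ yᵢ × Lᵢ(x)
where Lᵢ(x) = Π_{j≠i} (x - xⱼ)/(xᵢ - xⱼ)

L_0(-2.3) = (-2.3 - (-1))/(-3 - (-1)) × (-2.3 - 1)/(-3 - 1) = 0.536250
L_1(-2.3) = (-2.3 - (-3))/(-1 - (-3)) × (-2.3 - 1)/(-1 - 1) = 0.577500
L_2(-2.3) = (-2.3 - (-3))/(1 - (-3)) × (-2.3 - (-1))/(1 - (-1)) = -0.113750

P(-2.3) = 10×L_0(-2.3) + (-2)×L_1(-2.3) + 12×L_2(-2.3)
P(-2.3) = 2.842500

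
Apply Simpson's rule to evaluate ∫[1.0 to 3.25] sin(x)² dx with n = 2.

f(x) = sin(x)²
a = 1.0, b = 3.25, n = 2
h = (b - a)/n = 1.125000

Simpson's rule: (h/3)[f(x₀) + 4f(x₁) + 2f(x₂) + ... + f(xₙ)]

x_0 = 1.0000, f(x_0) = 0.708073, coefficient = 1
x_1 = 2.1250, f(x_1) = 0.723044, coefficient = 4
x_2 = 3.2500, f(x_2) = 0.011706, coefficient = 1

I ≈ (1.125000/3) × 3.611955 = 1.354483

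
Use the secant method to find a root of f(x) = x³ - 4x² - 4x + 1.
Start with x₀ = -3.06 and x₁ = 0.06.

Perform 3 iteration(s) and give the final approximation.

f(x) = x³ - 4x² - 4x + 1
x₀ = -3.06, x₁ = 0.06

Secant formula: x_{n+1} = x_n - f(x_n)(x_n - x_{n-1})/(f(x_n) - f(x_{n-1}))

Iteration 1:
  f(-3.060000) = -52.867016
  f(0.060000) = 0.745816
  x_2 = 0.060000 - 0.745816×(0.060000 - (-3.060000))/(0.745816 - (-52.867016))
       = 0.016597
Iteration 2:
  f(0.060000) = 0.745816
  f(0.016597) = 0.932514
  x_3 = 0.016597 - 0.932514×(0.016597 - 0.060000)/(0.932514 - 0.745816)
       = 0.233384
Iteration 3:
  f(0.016597) = 0.932514
  f(0.233384) = -0.138699
  x_4 = 0.233384 - (-0.138699)×(0.233384 - 0.016597)/(-0.138699 - 0.932514)
       = 0.205315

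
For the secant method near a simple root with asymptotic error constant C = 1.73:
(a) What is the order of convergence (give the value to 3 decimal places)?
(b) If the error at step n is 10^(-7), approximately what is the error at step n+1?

(a) Secant method has superlinear convergence with order φ = (1+√5)/2 ≈ 1.618.
    This means |e_{n+1}| ≈ C|e_n|^1.618.

(b) With |e_n| = 10^(-7) and C = 1.73:
    |e_{n+1}| ≈ 1.73 × (10^(-7))^1.618 = 1.73 × 10^(-11.33)

(a) ≈ 1.618 (golden ratio); (b) |e_{n+1}| ≈ 8.162e-12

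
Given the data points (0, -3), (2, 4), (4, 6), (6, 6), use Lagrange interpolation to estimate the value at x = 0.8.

Lagrange interpolation formula:
P(x) = Σ yᵢ × Lᵢ(x)
where Lᵢ(x) = Π_{j≠i} (x - xⱼ)/(xᵢ - xⱼ)

L_0(0.8) = (0.8 - 2)/(0 - 2) × (0.8 - 4)/(0 - 4) × (0.8 - 6)/(0 - 6) = 0.416000
L_1(0.8) = (0.8 - 0)/(2 - 0) × (0.8 - 4)/(2 - 4) × (0.8 - 6)/(2 - 6) = 0.832000
L_2(0.8) = (0.8 - 0)/(4 - 0) × (0.8 - 2)/(4 - 2) × (0.8 - 6)/(4 - 6) = -0.312000
L_3(0.8) = (0.8 - 0)/(6 - 0) × (0.8 - 2)/(6 - 2) × (0.8 - 4)/(6 - 4) = 0.064000

P(0.8) = (-3)×L_0(0.8) + 4×L_1(0.8) + 6×L_2(0.8) + 6×L_3(0.8)
P(0.8) = 0.592000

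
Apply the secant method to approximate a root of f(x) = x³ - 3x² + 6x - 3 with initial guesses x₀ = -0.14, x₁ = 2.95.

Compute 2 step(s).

f(x) = x³ - 3x² + 6x - 3
x₀ = -0.14, x₁ = 2.95

Secant formula: x_{n+1} = x_n - f(x_n)(x_n - x_{n-1})/(f(x_n) - f(x_{n-1}))

Iteration 1:
  f(-0.140000) = -3.901544
  f(2.950000) = 14.264875
  x_2 = 2.950000 - 14.264875×(2.950000 - (-0.140000))/(14.264875 - (-3.901544))
       = 0.523629
Iteration 2:
  f(2.950000) = 14.264875
  f(0.523629) = -0.537214
  x_3 = 0.523629 - (-0.537214)×(0.523629 - 2.950000)/(-0.537214 - 14.264875)
       = 0.611690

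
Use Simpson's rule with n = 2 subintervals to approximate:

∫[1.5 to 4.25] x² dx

f(x) = x²
a = 1.5, b = 4.25, n = 2
h = (b - a)/n = 1.375000

Simpson's rule: (h/3)[f(x₀) + 4f(x₁) + 2f(x₂) + ... + f(xₙ)]

x_0 = 1.5000, f(x_0) = 2.250000, coefficient = 1
x_1 = 2.8750, f(x_1) = 8.265625, coefficient = 4
x_2 = 4.2500, f(x_2) = 18.062500, coefficient = 1

I ≈ (1.375000/3) × 53.375000 = 24.463542
Exact value: 24.463542
Error: 0.000000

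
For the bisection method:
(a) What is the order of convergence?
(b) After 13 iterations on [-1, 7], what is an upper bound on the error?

(a) Bisection has linear (order 1) convergence; the error is halved each step.

(b) Error bound = (b-a)/2^n = (7 - (-1))/2^{13}
    = 8/2^{13}

(a) 1 (linear); (b) error ≤ 9.77e-04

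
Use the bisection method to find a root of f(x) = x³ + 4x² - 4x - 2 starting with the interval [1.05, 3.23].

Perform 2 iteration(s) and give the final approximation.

f(x) = x³ + 4x² - 4x - 2
Initial interval: [1.05, 3.23]

Iteration 1:
  c_1 = (1.050000 + 3.230000)/2 = 2.140000
  f(c_1) = f(2.140000) = 17.558744
  f(a) × f(c) < 0, new interval: [1.050000, 2.140000]
Iteration 2:
  c_2 = (1.050000 + 2.140000)/2 = 1.595000
  f(c_2) = f(1.595000) = 5.853820
  f(a) × f(c) < 0, new interval: [1.050000, 1.595000]

After 2 iteration(s), the approximation is c_2 = 1.595000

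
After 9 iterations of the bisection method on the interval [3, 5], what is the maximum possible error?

Bisection error bound: |error| ≤ (b-a)/2^n
|error| ≤ (5 - 3)/2^9 = 2/2^9
|error| ≤ 0.0039062500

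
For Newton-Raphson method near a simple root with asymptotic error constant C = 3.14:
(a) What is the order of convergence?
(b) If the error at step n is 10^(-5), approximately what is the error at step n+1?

(a) Newton-Raphson has quadratic (order 2) convergence near simple roots.
    This means |e_{n+1}| ≈ C|e_n|².

(b) With |e_n| = 10^(-5) and C = 3.14:
    |e_{n+1}| ≈ 3.14 × (10^(-5))² = 3.14 × 10^(-10)

(a) 2 (quadratic); (b) |e_{n+1}| ≈ 3.140e-10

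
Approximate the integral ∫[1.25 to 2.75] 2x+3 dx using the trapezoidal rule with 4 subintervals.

f(x) = 2x+3
a = 1.25, b = 2.75, n = 4
h = (b - a)/n = 0.375000

Trapezoidal rule: (h/2)[f(x₀) + 2f(x₁) + 2f(x₂) + ... + f(xₙ)]

x_0 = 1.2500, f(x_0) = 5.500000, coefficient = 1
x_1 = 1.6250, f(x_1) = 6.250000, coefficient = 2
x_2 = 2.0000, f(x_2) = 7.000000, coefficient = 2
x_3 = 2.3750, f(x_3) = 7.750000, coefficient = 2
x_4 = 2.7500, f(x_4) = 8.500000, coefficient = 1

I ≈ (0.375000/2) × 56.000000 = 10.500000
Exact value: 10.500000
Error: 0.000000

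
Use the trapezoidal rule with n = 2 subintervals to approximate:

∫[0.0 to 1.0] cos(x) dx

f(x) = cos(x)
a = 0.0, b = 1.0, n = 2
h = (b - a)/n = 0.500000

Trapezoidal rule: (h/2)[f(x₀) + 2f(x₁) + 2f(x₂) + ... + f(xₙ)]

x_0 = 0.0000, f(x_0) = 1.000000, coefficient = 1
x_1 = 0.5000, f(x_1) = 0.877583, coefficient = 2
x_2 = 1.0000, f(x_2) = 0.540302, coefficient = 1

I ≈ (0.500000/2) × 3.295467 = 0.823867
Exact value: 0.841471
Error: 0.017604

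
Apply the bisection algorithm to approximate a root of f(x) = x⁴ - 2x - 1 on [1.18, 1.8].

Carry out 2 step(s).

f(x) = x⁴ - 2x - 1
Initial interval: [1.18, 1.8]

Iteration 1:
  c_1 = (1.180000 + 1.800000)/2 = 1.490000
  f(c_1) = f(1.490000) = 0.948844
  f(a) × f(c) < 0, new interval: [1.180000, 1.490000]
Iteration 2:
  c_2 = (1.180000 + 1.490000)/2 = 1.335000
  f(c_2) = f(1.335000) = -0.493674
  f(a) × f(c) ≥ 0, new interval: [1.335000, 1.490000]

After 2 iteration(s), the approximation is c_2 = 1.335000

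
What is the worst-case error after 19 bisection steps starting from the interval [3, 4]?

Bisection error bound: |error| ≤ (b-a)/2^n
|error| ≤ (4 - 3)/2^19 = 1/2^19
|error| ≤ 0.0000019073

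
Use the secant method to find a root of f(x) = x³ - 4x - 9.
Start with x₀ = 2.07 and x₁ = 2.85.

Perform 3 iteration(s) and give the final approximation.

f(x) = x³ - 4x - 9
x₀ = 2.07, x₁ = 2.85

Secant formula: x_{n+1} = x_n - f(x_n)(x_n - x_{n-1})/(f(x_n) - f(x_{n-1}))

Iteration 1:
  f(2.070000) = -8.410257
  f(2.850000) = 2.749125
  x_2 = 2.850000 - 2.749125×(2.850000 - 2.070000)/(2.749125 - (-8.410257))
       = 2.657846
Iteration 2:
  f(2.850000) = 2.749125
  f(2.657846) = -0.855970
  x_3 = 2.657846 - (-0.855970)×(2.657846 - 2.850000)/(-0.855970 - 2.749125)
       = 2.703470
Iteration 3:
  f(2.657846) = -0.855970
  f(2.703470) = -0.054895
  x_4 = 2.703470 - (-0.054895)×(2.703470 - 2.657846)/(-0.054895 - (-0.855970))
       = 2.706596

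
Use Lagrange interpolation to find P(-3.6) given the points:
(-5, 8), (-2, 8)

Lagrange interpolation formula:
P(x) = Σ yᵢ × Lᵢ(x)
where Lᵢ(x) = Π_{j≠i} (x - xⱼ)/(xᵢ - xⱼ)

L_0(-3.6) = (-3.6 - (-2))/(-5 - (-2)) = 0.533333
L_1(-3.6) = (-3.6 - (-5))/(-2 - (-5)) = 0.466667

P(-3.6) = 8×L_0(-3.6) + 8×L_1(-3.6)
P(-3.6) = 8.000000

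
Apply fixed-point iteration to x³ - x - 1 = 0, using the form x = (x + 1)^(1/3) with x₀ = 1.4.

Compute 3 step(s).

Equation: x³ - x - 1 = 0
Fixed-point form: x = (x + 1)^(1/3)
x₀ = 1.4

x_1 = g(1.400000) = 1.338866
x_2 = g(1.338866) = 1.327400
x_3 = g(1.327400) = 1.325227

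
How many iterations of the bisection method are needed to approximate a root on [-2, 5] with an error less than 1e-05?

We need (b-a)/2^n ≤ 1e-05
(5 - (-2))/2^n ≤ 1e-05
7/2^n ≤ 1e-05
2^n ≥ 700000
n ≥ log₂(700000) = 19.42
n ≥ 20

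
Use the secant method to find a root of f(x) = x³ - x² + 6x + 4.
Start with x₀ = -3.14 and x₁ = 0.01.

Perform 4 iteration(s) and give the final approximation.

f(x) = x³ - x² + 6x + 4
x₀ = -3.14, x₁ = 0.01

Secant formula: x_{n+1} = x_n - f(x_n)(x_n - x_{n-1})/(f(x_n) - f(x_{n-1}))

Iteration 1:
  f(-3.140000) = -55.658744
  f(0.010000) = 4.059901
  x_2 = 0.010000 - 4.059901×(0.010000 - (-3.140000))/(4.059901 - (-55.658744))
       = -0.204149
Iteration 2:
  f(0.010000) = 4.059901
  f(-0.204149) = 2.724921
  x_3 = -0.204149 - 2.724921×(-0.204149 - 0.010000)/(2.724921 - 4.059901)
       = -0.641263
Iteration 3:
  f(-0.204149) = 2.724921
  f(-0.641263) = -0.522499
  x_4 = -0.641263 - (-0.522499)×(-0.641263 - (-0.204149))/(-0.522499 - 2.724921)
       = -0.570933
Iteration 4:
  f(-0.641263) = -0.522499
  f(-0.570933) = 0.062332
  x_5 = -0.570933 - 0.062332×(-0.570933 - (-0.641263))/(0.062332 - (-0.522499))
       = -0.578429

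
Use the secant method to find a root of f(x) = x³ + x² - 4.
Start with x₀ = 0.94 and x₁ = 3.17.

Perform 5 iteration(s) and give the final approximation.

f(x) = x³ + x² - 4
x₀ = 0.94, x₁ = 3.17

Secant formula: x_{n+1} = x_n - f(x_n)(x_n - x_{n-1})/(f(x_n) - f(x_{n-1}))

Iteration 1:
  f(0.940000) = -2.285816
  f(3.170000) = 37.903913
  x_2 = 3.170000 - 37.903913×(3.170000 - 0.940000)/(37.903913 - (-2.285816))
       = 1.066833
Iteration 2:
  f(3.170000) = 37.903913
  f(1.066833) = -1.647672
  x_3 = 1.066833 - (-1.647672)×(1.066833 - 3.170000)/(-1.647672 - 37.903913)
       = 1.154448
Iteration 3:
  f(1.066833) = -1.647672
  f(1.154448) = -1.128658
  x_4 = 1.154448 - (-1.128658)×(1.154448 - 1.066833)/(-1.128658 - (-1.647672))
       = 1.344979
Iteration 4:
  f(1.154448) = -1.128658
  f(1.344979) = 0.241990
  x_5 = 1.344979 - 0.241990×(1.344979 - 1.154448)/(0.241990 - (-1.128658))
       = 1.311340
Iteration 5:
  f(1.344979) = 0.241990
  f(1.311340) = -0.025389
  x_6 = 1.311340 - (-0.025389)×(1.311340 - 1.344979)/(-0.025389 - 0.241990)
       = 1.314534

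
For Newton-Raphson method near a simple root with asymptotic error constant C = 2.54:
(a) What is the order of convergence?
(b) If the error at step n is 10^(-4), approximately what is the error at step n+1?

(a) Newton-Raphson has quadratic (order 2) convergence near simple roots.
    This means |e_{n+1}| ≈ C|e_n|².

(b) With |e_n| = 10^(-4) and C = 2.54:
    |e_{n+1}| ≈ 2.54 × (10^(-4))² = 2.54 × 10^(-8)

(a) 2 (quadratic); (b) |e_{n+1}| ≈ 2.540e-08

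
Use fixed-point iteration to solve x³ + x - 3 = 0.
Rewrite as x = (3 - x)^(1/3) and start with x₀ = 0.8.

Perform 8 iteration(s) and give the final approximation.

Equation: x³ + x - 3 = 0
Fixed-point form: x = (3 - x)^(1/3)
x₀ = 0.8

x_1 = g(0.800000) = 1.300591
x_2 = g(1.300591) = 1.193345
x_3 = g(1.193345) = 1.217938
x_4 = g(1.217938) = 1.212386
x_5 = g(1.212386) = 1.213644
x_6 = g(1.213644) = 1.213359
x_7 = g(1.213359) = 1.213424
x_8 = g(1.213424) = 1.213409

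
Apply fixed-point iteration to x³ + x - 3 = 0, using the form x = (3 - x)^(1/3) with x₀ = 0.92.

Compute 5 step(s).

Equation: x³ + x - 3 = 0
Fixed-point form: x = (3 - x)^(1/3)
x₀ = 0.92

x_1 = g(0.920000) = 1.276501
x_2 = g(1.276501) = 1.198957
x_3 = g(1.198957) = 1.216675
x_4 = g(1.216675) = 1.212672
x_5 = g(1.212672) = 1.213579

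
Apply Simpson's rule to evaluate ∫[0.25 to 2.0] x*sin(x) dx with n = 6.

f(x) = x*sin(x)
a = 0.25, b = 2.0, n = 6
h = (b - a)/n = 0.291667

Simpson's rule: (h/3)[f(x₀) + 4f(x₁) + 2f(x₂) + ... + f(xₙ)]

x_0 = 0.2500, f(x_0) = 0.061851, coefficient = 1
x_1 = 0.5417, f(x_1) = 0.279264, coefficient = 4
x_2 = 0.8333, f(x_2) = 0.616814, coefficient = 2
x_3 = 1.1250, f(x_3) = 1.015051, coefficient = 4
x_4 = 1.4167, f(x_4) = 1.399873, coefficient = 2
x_5 = 1.7083, f(x_5) = 1.692201, coefficient = 4
x_6 = 2.0000, f(x_6) = 1.818595, coefficient = 1

I ≈ (0.291667/3) × 17.859885 = 1.736378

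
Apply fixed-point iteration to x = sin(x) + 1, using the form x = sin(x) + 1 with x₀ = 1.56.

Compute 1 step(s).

Equation: x = sin(x) + 1
Fixed-point form: x = sin(x) + 1
x₀ = 1.56

x_1 = g(1.560000) = 1.999942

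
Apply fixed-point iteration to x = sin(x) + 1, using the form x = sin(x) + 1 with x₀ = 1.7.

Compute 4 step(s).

Equation: x = sin(x) + 1
Fixed-point form: x = sin(x) + 1
x₀ = 1.7

x_1 = g(1.700000) = 1.991665
x_2 = g(1.991665) = 1.912734
x_3 = g(1.912734) = 1.942107
x_4 = g(1.942107) = 1.931853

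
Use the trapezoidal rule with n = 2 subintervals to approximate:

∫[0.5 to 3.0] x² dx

f(x) = x²
a = 0.5, b = 3.0, n = 2
h = (b - a)/n = 1.250000

Trapezoidal rule: (h/2)[f(x₀) + 2f(x₁) + 2f(x₂) + ... + f(xₙ)]

x_0 = 0.5000, f(x_0) = 0.250000, coefficient = 1
x_1 = 1.7500, f(x_1) = 3.062500, coefficient = 2
x_2 = 3.0000, f(x_2) = 9.000000, coefficient = 1

I ≈ (1.250000/2) × 15.375000 = 9.609375
Exact value: 8.958333
Error: 0.651042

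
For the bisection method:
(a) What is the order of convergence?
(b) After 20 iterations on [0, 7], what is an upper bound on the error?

(a) Bisection has linear (order 1) convergence; the error is halved each step.

(b) Error bound = (b-a)/2^n = (7 - 0)/2^{20}
    = 7/2^{20}

(a) 1 (linear); (b) error ≤ 6.68e-06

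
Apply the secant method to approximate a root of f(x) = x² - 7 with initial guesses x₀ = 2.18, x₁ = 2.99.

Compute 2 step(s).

f(x) = x² - 7
x₀ = 2.18, x₁ = 2.99

Secant formula: x_{n+1} = x_n - f(x_n)(x_n - x_{n-1})/(f(x_n) - f(x_{n-1}))

Iteration 1:
  f(2.180000) = -2.247600
  f(2.990000) = 1.940100
  x_2 = 2.990000 - 1.940100×(2.990000 - 2.180000)/(1.940100 - (-2.247600))
       = 2.614739
Iteration 2:
  f(2.990000) = 1.940100
  f(2.614739) = -0.163141
  x_3 = 2.614739 - (-0.163141)×(2.614739 - 2.990000)/(-0.163141 - 1.940100)
       = 2.643846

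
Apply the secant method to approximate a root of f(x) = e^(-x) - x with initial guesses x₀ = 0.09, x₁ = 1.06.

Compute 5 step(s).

f(x) = e^(-x) - x
x₀ = 0.09, x₁ = 1.06

Secant formula: x_{n+1} = x_n - f(x_n)(x_n - x_{n-1})/(f(x_n) - f(x_{n-1}))

Iteration 1:
  f(0.090000) = 0.823931
  f(1.060000) = -0.713544
  x_2 = 1.060000 - (-0.713544)×(1.060000 - 0.090000)/(-0.713544 - 0.823931)
       = 0.609822
Iteration 2:
  f(1.060000) = -0.713544
  f(0.609822) = -0.066374
  x_3 = 0.609822 - (-0.066374)×(0.609822 - 1.060000)/(-0.066374 - (-0.713544))
       = 0.563651
Iteration 3:
  f(0.609822) = -0.066374
  f(0.563651) = 0.005476
  x_4 = 0.563651 - 0.005476×(0.563651 - 0.609822)/(0.005476 - (-0.066374))
       = 0.567170
Iteration 4:
  f(0.563651) = 0.005476
  f(0.567170) = -0.000042
  x_5 = 0.567170 - (-0.000042)×(0.567170 - 0.563651)/(-0.000042 - 0.005476)
       = 0.567143
Iteration 5:
  f(0.567170) = -0.000042
  f(0.567143) = 0.000000
  x_6 = 0.567143 - 0.000000×(0.567143 - 0.567170)/(0.000000 - (-0.000042))
       = 0.567143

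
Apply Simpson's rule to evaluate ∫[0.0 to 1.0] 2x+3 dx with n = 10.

f(x) = 2x+3
a = 0.0, b = 1.0, n = 10
h = (b - a)/n = 0.100000

Simpson's rule: (h/3)[f(x₀) + 4f(x₁) + 2f(x₂) + ... + f(xₙ)]

x_0 = 0.0000, f(x_0) = 3.000000, coefficient = 1
x_1 = 0.1000, f(x_1) = 3.200000, coefficient = 4
x_2 = 0.2000, f(x_2) = 3.400000, coefficient = 2
x_3 = 0.3000, f(x_3) = 3.600000, coefficient = 4
x_4 = 0.4000, f(x_4) = 3.800000, coefficient = 2
x_5 = 0.5000, f(x_5) = 4.000000, coefficient = 4
x_6 = 0.6000, f(x_6) = 4.200000, coefficient = 2
x_7 = 0.7000, f(x_7) = 4.400000, coefficient = 4
x_8 = 0.8000, f(x_8) = 4.600000, coefficient = 2
x_9 = 0.9000, f(x_9) = 4.800000, coefficient = 4
x_10 = 1.0000, f(x_10) = 5.000000, coefficient = 1

I ≈ (0.100000/3) × 120.000000 = 4.000000
Exact value: 4.000000
Error: 0.000000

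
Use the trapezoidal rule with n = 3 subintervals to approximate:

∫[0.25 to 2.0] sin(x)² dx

f(x) = sin(x)²
a = 0.25, b = 2.0, n = 3
h = (b - a)/n = 0.583333

Trapezoidal rule: (h/2)[f(x₀) + 2f(x₁) + 2f(x₂) + ... + f(xₙ)]

x_0 = 0.2500, f(x_0) = 0.061209, coefficient = 1
x_1 = 0.8333, f(x_1) = 0.547862, coefficient = 2
x_2 = 1.4167, f(x_2) = 0.976432, coefficient = 2
x_3 = 2.0000, f(x_3) = 0.826822, coefficient = 1

I ≈ (0.583333/2) × 3.936617 = 1.148180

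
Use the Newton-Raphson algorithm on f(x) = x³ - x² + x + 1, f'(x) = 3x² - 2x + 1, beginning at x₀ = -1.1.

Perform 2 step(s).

f(x) = x³ - x² + x + 1
f'(x) = 3x² - 2x + 1
x₀ = -1.1

Newton-Raphson formula: x_{n+1} = x_n - f(x_n)/f'(x_n)

Iteration 1:
  f(-1.100000) = -2.641000
  f'(-1.100000) = 6.830000
  x_1 = -1.100000 - (-2.641000)/6.830000 = -0.713324
Iteration 2:
  f(-0.713324) = -0.585115
  f'(-0.713324) = 3.953139
  x_2 = -0.713324 - (-0.585115)/3.953139 = -0.565311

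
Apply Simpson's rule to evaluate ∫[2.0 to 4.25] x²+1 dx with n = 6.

f(x) = x²+1
a = 2.0, b = 4.25, n = 6
h = (b - a)/n = 0.375000

Simpson's rule: (h/3)[f(x₀) + 4f(x₁) + 2f(x₂) + ... + f(xₙ)]

x_0 = 2.0000, f(x_0) = 5.000000, coefficient = 1
x_1 = 2.3750, f(x_1) = 6.640625, coefficient = 4
x_2 = 2.7500, f(x_2) = 8.562500, coefficient = 2
x_3 = 3.1250, f(x_3) = 10.765625, coefficient = 4
x_4 = 3.5000, f(x_4) = 13.250000, coefficient = 2
x_5 = 3.8750, f(x_5) = 16.015625, coefficient = 4
x_6 = 4.2500, f(x_6) = 19.062500, coefficient = 1

I ≈ (0.375000/3) × 201.375000 = 25.171875
Exact value: 25.171875
Error: 0.000000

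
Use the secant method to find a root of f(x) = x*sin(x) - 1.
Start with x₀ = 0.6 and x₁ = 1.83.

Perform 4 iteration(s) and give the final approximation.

f(x) = x*sin(x) - 1
x₀ = 0.6, x₁ = 1.83

Secant formula: x_{n+1} = x_n - f(x_n)(x_n - x_{n-1})/(f(x_n) - f(x_{n-1}))

Iteration 1:
  f(0.600000) = -0.661215
  f(1.830000) = 0.768868
  x_2 = 1.830000 - 0.768868×(1.830000 - 0.600000)/(0.768868 - (-0.661215))
       = 1.168704
Iteration 2:
  f(1.830000) = 0.768868
  f(1.168704) = 0.075493
  x_3 = 1.168704 - 0.075493×(1.168704 - 1.830000)/(0.075493 - 0.768868)
       = 1.096704
Iteration 3:
  f(1.168704) = 0.075493
  f(1.096704) = -0.024255
  x_4 = 1.096704 - (-0.024255)×(1.096704 - 1.168704)/(-0.024255 - 0.075493)
       = 1.114211
Iteration 4:
  f(1.096704) = -0.024255
  f(1.114211) = 0.000075
  x_5 = 1.114211 - 0.000075×(1.114211 - 1.096704)/(0.000075 - (-0.024255))
       = 1.114157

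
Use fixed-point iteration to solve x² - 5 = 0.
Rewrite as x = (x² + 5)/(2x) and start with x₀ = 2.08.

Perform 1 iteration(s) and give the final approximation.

Equation: x² - 5 = 0
Fixed-point form: x = (x² + 5)/(2x)
x₀ = 2.08

x_1 = g(2.080000) = 2.241923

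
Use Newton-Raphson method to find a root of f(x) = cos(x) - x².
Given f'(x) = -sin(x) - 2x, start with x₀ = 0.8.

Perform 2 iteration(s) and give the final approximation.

f(x) = cos(x) - x²
f'(x) = -sin(x) - 2x
x₀ = 0.8

Newton-Raphson formula: x_{n+1} = x_n - f(x_n)/f'(x_n)

Iteration 1:
  f(0.800000) = 0.056707
  f'(0.800000) = -2.317356
  x_1 = 0.800000 - 0.056707/(-2.317356) = 0.824470
Iteration 2:
  f(0.824470) = -0.000806
  f'(0.824470) = -2.383129
  x_2 = 0.824470 - (-0.000806)/(-2.383129) = 0.824132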